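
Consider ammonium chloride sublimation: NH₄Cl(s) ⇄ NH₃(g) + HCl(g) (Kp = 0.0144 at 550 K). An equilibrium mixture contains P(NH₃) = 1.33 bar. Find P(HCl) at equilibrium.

(NH₄Cl is a pure solid — omitted from Kp.)
At equilibrium, Kp = P(NH₃)·P(HCl) = 0.0144.
(1.33)·(P(HCl)) = 0.0144
P(HCl) = 0.0108 bar

P(HCl) = 0.0108 bar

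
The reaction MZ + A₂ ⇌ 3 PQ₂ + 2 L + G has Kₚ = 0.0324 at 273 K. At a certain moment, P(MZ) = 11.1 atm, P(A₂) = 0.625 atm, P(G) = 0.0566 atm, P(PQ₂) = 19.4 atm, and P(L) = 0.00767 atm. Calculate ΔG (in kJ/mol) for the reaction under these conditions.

Qₚ = P(PQ₂)³·P(L)²·P(G) / (P(MZ)·P(A₂)) = (19.4)³·(0.00767)²·(0.0566) / ((11.1)·(0.625)) = 0.00350
ΔG = RT ln(Qₚ/Kₚ) = (8.314 J mol⁻¹ K⁻¹)(273 K) × ln(0.00350/0.0324)
   = (2.270 kJ/mol)(-2.225) = -5.05 kJ/mol
ΔG < 0, so the forward reaction is spontaneous (proceeds forward).

ΔG = -5.05 kJ/mol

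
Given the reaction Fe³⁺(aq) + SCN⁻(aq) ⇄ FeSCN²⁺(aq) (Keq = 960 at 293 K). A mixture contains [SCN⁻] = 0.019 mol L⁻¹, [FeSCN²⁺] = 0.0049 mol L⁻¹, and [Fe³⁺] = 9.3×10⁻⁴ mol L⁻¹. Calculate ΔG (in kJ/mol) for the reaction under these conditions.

ΔG = -3.03 kJ/mol

Q = [FeSCN²⁺] / ([Fe³⁺]·[SCN⁻]) = (0.0049) / ((9.3×10⁻⁴)·(0.019)) = 277
ΔG = RT ln(Q/Keq) = (8.314 J mol⁻¹ K⁻¹)(293 K) × ln(277/960)
   = (2.436 kJ/mol)(-1.243) = -3.03 kJ/mol
ΔG < 0, so the forward reaction is spontaneous (proceeds forward).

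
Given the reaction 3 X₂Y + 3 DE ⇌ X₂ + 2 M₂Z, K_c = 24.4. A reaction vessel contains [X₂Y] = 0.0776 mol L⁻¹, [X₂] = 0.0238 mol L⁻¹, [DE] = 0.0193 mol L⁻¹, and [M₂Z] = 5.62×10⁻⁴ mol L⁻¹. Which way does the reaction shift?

toward products

Q_c = [X₂]·[M₂Z]² / ([X₂Y]³·[DE]³) = (0.0238)·(5.62×10⁻⁴)² / ((0.0776)³·(0.0193)³) = 2.24
Q_c = 2.24 < K_c = 24.4, so the forward reaction proceeds.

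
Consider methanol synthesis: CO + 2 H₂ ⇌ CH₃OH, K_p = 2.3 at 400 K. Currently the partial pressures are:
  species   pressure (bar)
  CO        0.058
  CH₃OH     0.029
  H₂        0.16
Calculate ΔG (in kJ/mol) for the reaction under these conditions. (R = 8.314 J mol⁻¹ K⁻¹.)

ΔG = 7.11 kJ/mol

Q_p = P(CH₃OH) / (P(CO)·P(H₂)²) = (0.029) / ((0.058)·(0.16)²) = 19.5
ΔG = RT ln(Q_p/K_p) = (8.314 J mol⁻¹ K⁻¹)(400 K) × ln(19.5/2.3)
   = (3.326 kJ/mol)(2.138) = 7.11 kJ/mol
ΔG > 0, so the forward reaction is non-spontaneous (proceeds in reverse).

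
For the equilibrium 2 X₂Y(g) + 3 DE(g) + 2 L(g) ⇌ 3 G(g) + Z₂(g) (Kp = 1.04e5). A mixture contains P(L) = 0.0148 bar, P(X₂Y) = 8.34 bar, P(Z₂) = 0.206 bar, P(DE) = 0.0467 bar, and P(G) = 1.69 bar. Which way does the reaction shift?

to the left

Qp = P(G)³·P(Z₂) / (P(X₂Y)²·P(DE)³·P(L)²) = (1.69)³·(0.206) / ((8.34)²·(0.0467)³·(0.0148)²) = 6.41e5
Qp = 6.41e5 > Kp = 1.04e5, so the reverse reaction proceeds.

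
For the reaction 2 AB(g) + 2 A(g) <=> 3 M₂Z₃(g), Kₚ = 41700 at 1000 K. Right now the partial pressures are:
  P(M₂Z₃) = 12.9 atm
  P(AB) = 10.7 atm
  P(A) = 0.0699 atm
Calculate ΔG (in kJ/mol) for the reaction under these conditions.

ΔG = -19.8 kJ/mol

Qₚ = P(M₂Z₃)³ / (P(AB)²·P(A)²) = (12.9)³ / ((10.7)²·(0.0699)²) = 3840
ΔG = RT ln(Qₚ/Kₚ) = (8.314 J mol⁻¹ K⁻¹)(1000 K) × ln(3840/41700)
   = (8.314 kJ/mol)(-2.385) = -19.8 kJ/mol
ΔG < 0, so the forward reaction is spontaneous (proceeds forward).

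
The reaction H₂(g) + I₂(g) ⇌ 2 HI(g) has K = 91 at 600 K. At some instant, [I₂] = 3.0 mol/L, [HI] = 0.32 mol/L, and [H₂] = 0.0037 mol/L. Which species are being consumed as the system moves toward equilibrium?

Q = [HI]² / ([H₂]·[I₂]) = (0.32)² / ((0.0037)·(3.0)) = 9.2
Q = 9.2 < K = 91: net forward reaction.

H₂, I₂ (reactants)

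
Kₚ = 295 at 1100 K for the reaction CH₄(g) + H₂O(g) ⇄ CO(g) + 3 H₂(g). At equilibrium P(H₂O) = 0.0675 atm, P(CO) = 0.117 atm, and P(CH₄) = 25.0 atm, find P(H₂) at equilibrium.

P(H₂) = 16.2 atm

At equilibrium, Kₚ = P(CO)·P(H₂)³ / (P(CH₄)·P(H₂O)) = 295.
(0.117)·(P(H₂))³ / ((25.0)·(0.0675)) = 295
P(H₂)³ = 4250 ⇒ P(H₂) = 16.2 atm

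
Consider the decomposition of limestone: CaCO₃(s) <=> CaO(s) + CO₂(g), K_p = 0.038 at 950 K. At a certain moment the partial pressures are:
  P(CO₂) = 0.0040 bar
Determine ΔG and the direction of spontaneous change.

ΔG = -17.8 kJ/mol; the forward reaction is spontaneous

(CaCO₃, CaO are pure solids — omitted from Q_p.)
Q_p = P(CO₂) = 0.00400
ΔG = RT ln(Q_p/K_p) = (8.314 J mol⁻¹ K⁻¹)(950 K) × ln(0.00400/0.038)
   = (7.898 kJ/mol)(-2.251) = -17.8 kJ/mol
ΔG < 0, so the forward reaction is spontaneous (proceeds forward).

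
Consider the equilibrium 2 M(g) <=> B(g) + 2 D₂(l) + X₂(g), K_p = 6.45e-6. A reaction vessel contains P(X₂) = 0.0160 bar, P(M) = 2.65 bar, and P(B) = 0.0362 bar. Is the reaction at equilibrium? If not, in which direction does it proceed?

(D₂ is a pure liquid — omitted from Q_p.)
Q_p = P(B)·P(X₂) / P(M)² = (0.0362)·(0.0160) / (2.65)² = 8.25e-5
Q_p = 8.25e-5 > K_p = 6.45e-6, so the reverse reaction proceeds.

reverse (toward reactants)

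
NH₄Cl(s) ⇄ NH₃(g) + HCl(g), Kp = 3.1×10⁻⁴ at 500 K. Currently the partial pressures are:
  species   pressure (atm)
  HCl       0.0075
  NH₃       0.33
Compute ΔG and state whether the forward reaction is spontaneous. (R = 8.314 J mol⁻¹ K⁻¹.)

ΔG = 8.64 kJ/mol; the forward reaction is non-spontaneous

(NH₄Cl is a pure solid — omitted from Qp.)
Qp = P(NH₃)·P(HCl) = (0.33)·(0.0075) = 0.00248
ΔG = RT ln(Qp/Kp) = (8.314 J mol⁻¹ K⁻¹)(500 K) × ln(0.00248/3.1×10⁻⁴)
   = (4.157 kJ/mol)(2.079) = 8.64 kJ/mol
ΔG > 0, so the forward reaction is non-spontaneous (proceeds in reverse).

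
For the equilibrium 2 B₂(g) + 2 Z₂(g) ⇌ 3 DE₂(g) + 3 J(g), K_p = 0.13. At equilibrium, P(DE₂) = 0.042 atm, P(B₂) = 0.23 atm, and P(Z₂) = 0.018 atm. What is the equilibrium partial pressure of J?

P(J) = 0.31 atm

At equilibrium, K_p = P(DE₂)³·P(J)³ / (P(B₂)²·P(Z₂)²) = 0.13.
(0.042)³·(P(J))³ / ((0.23)²·(0.018)²) = 0.13
P(J)³ = 0.0301 ⇒ P(J) = 0.31 atm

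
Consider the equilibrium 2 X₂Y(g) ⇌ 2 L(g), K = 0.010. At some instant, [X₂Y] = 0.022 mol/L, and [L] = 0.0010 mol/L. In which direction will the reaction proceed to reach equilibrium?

Q = [L]² / [X₂Y]² = (0.0010)² / (0.022)² = 0.0021
Q = 0.0021 < K = 0.010, so the forward reaction proceeds.

forward (toward products)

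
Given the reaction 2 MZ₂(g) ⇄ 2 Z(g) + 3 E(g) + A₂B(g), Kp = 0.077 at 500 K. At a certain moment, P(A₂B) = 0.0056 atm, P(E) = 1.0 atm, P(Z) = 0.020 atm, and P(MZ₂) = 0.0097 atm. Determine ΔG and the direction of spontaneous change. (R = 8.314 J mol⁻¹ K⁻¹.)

Qp = P(Z)²·P(E)³·P(A₂B) / P(MZ₂)² = (0.020)²·(1.0)³·(0.0056) / (0.0097)² = 0.0238
ΔG = RT ln(Qp/Kp) = (8.314 J mol⁻¹ K⁻¹)(500 K) × ln(0.0238/0.077)
   = (4.157 kJ/mol)(-1.174) = -4.88 kJ/mol
ΔG < 0, so the forward reaction is spontaneous (proceeds forward).

ΔG = -4.88 kJ/mol; the forward reaction is spontaneous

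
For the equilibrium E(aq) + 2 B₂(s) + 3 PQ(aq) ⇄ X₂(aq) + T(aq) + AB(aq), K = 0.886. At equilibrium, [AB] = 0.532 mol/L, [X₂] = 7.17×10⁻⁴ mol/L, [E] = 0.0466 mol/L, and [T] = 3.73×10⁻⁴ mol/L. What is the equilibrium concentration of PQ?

(B₂ is a pure solid — omitted from K.)
At equilibrium, K = [X₂]·[T]·[AB] / ([E]·[PQ]³) = 0.886.
(7.17×10⁻⁴)·(3.73×10⁻⁴)·(0.532) / ((0.0466)·([PQ])³) = 0.886
[PQ]³ = 3.45×10⁻⁶ ⇒ [PQ] = 0.0151 mol/L

[PQ] = 0.0151 mol/L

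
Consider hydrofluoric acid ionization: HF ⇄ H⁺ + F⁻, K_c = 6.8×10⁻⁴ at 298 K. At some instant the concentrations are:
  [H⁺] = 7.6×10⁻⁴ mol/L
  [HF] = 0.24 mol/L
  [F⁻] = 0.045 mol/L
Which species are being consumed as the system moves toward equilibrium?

HF (reactants)

Q_c = [H⁺]·[F⁻] / [HF] = (7.6×10⁻⁴)·(0.045) / (0.24) = 1.4×10⁻⁴
Q_c = 1.4×10⁻⁴ < K_c = 6.8×10⁻⁴: net forward reaction.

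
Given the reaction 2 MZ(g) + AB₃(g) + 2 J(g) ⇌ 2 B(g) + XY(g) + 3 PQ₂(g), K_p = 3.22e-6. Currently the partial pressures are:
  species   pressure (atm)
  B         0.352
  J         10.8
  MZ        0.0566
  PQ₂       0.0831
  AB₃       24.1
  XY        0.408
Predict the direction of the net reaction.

Q_p = P(B)²·P(XY)·P(PQ₂)³ / (P(MZ)²·P(AB₃)·P(J)²) = (0.352)²·(0.408)·(0.0831)³ / ((0.0566)²·(24.1)·(10.8)²) = 3.22e-6
Q_p = 3.22e-6 = K_p, so the system is already at equilibrium.

no net change (already at equilibrium)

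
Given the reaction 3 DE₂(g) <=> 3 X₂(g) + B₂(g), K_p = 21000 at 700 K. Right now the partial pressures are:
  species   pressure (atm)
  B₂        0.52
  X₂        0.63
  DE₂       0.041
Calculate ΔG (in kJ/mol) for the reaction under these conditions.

ΔG = -14.0 kJ/mol

Q_p = P(X₂)³·P(B₂) / P(DE₂)³ = (0.63)³·(0.52) / (0.041)³ = 1890
ΔG = RT ln(Q_p/K_p) = (8.314 J mol⁻¹ K⁻¹)(700 K) × ln(1890/21000)
   = (5.820 kJ/mol)(-2.408) = -14.0 kJ/mol
ΔG < 0, so the forward reaction is spontaneous (proceeds forward).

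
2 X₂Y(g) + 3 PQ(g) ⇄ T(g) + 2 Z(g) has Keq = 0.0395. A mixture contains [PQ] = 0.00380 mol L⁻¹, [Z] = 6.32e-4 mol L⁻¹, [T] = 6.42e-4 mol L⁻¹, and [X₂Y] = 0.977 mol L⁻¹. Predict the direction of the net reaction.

toward products

Q = [T]·[Z]² / ([X₂Y]²·[PQ]³) = (6.42e-4)·(6.32e-4)² / ((0.977)²·(0.00380)³) = 0.00490
Q = 0.00490 < Keq = 0.0395, so the forward reaction proceeds.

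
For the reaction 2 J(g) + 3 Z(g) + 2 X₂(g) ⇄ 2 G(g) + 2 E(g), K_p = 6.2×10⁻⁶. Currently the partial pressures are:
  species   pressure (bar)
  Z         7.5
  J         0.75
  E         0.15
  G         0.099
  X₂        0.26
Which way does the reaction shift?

Q_p = P(G)²·P(E)² / (P(J)²·P(Z)³·P(X₂)²) = (0.099)²·(0.15)² / ((0.75)²·(7.5)³·(0.26)²) = 1.4×10⁻⁵
Q_p = 1.4×10⁻⁵ > K_p = 6.2×10⁻⁶, so the reverse reaction proceeds.

in the reverse direction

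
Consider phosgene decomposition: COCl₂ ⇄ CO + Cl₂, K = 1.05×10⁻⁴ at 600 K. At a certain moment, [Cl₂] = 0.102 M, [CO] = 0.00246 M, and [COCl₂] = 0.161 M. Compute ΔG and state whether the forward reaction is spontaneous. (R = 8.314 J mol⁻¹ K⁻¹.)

ΔG = 13.5 kJ/mol; the forward reaction is non-spontaneous

Q = [CO]·[Cl₂] / [COCl₂] = (0.00246)·(0.102) / (0.161) = 0.00156
ΔG = RT ln(Q/K) = (8.314 J mol⁻¹ K⁻¹)(600 K) × ln(0.00156/1.05×10⁻⁴)
   = (4.988 kJ/mol)(2.698) = 13.5 kJ/mol
ΔG > 0, so the forward reaction is non-spontaneous (proceeds in reverse).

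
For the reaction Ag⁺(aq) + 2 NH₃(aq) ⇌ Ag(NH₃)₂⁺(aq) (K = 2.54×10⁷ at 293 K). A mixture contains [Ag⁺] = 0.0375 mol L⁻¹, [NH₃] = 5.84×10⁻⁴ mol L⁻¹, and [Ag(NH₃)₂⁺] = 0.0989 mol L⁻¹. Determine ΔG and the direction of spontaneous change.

Q = [Ag(NH₃)₂⁺] / ([Ag⁺]·[NH₃]²) = (0.0989) / ((0.0375)·(5.84×10⁻⁴)²) = 7.73×10⁶
ΔG = RT ln(Q/K) = (8.314 J mol⁻¹ K⁻¹)(293 K) × ln(7.73×10⁶/2.54×10⁷)
   = (2.436 kJ/mol)(-1.190) = -2.90 kJ/mol
ΔG < 0, so the forward reaction is spontaneous (proceeds forward).

ΔG = -2.90 kJ/mol; the forward reaction is spontaneous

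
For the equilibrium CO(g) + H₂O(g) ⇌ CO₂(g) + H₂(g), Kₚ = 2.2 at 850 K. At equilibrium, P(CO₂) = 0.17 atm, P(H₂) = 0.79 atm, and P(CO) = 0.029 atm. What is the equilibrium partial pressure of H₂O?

At equilibrium, Kₚ = P(CO₂)·P(H₂) / (P(CO)·P(H₂O)) = 2.2.
(0.17)·(0.79) / ((0.029)·(P(H₂O))) = 2.2
P(H₂O) = 2.11 = 2.1 atm

P(H₂O) = 2.1 atm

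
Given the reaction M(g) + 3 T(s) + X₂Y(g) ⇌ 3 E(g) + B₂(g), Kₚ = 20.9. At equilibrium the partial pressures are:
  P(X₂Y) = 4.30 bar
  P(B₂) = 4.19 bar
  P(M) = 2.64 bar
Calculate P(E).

(T is a pure solid — omitted from Kₚ.)
At equilibrium, Kₚ = P(E)³·P(B₂) / (P(M)·P(X₂Y)) = 20.9.
(P(E))³·(4.19) / ((2.64)·(4.30)) = 20.9
P(E)³ = 56.6 ⇒ P(E) = 3.84 bar

P(E) = 3.84 bar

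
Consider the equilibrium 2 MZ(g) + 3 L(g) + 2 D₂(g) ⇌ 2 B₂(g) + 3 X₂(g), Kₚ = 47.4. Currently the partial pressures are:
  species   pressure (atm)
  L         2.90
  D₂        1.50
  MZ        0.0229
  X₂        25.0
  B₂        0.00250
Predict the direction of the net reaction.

Qₚ = P(B₂)²·P(X₂)³ / (P(MZ)²·P(L)³·P(D₂)²) = (0.00250)²·(25.0)³ / ((0.0229)²·(2.90)³·(1.50)²) = 3.39
Qₚ = 3.39 < Kₚ = 47.4, so the forward reaction proceeds.

to the right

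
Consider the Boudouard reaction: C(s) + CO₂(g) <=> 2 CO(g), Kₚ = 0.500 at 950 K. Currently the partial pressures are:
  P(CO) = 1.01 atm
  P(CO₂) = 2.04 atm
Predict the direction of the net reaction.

(C is a pure solid — omitted from Qₚ.)
Qₚ = P(CO)² / P(CO₂) = (1.01)² / (2.04) = 0.500
Qₚ = 0.500 = Kₚ, so the system is already at equilibrium.

neither direction; the system is at equilibrium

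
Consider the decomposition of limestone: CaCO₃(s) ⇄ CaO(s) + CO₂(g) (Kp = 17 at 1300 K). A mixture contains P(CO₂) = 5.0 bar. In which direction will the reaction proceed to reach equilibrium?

(CaCO₃, CaO are pure solids — omitted from Qp.)
Qp = P(CO₂) = 5.0
Qp = 5.0 < Kp = 17, so the forward reaction proceeds.

to the right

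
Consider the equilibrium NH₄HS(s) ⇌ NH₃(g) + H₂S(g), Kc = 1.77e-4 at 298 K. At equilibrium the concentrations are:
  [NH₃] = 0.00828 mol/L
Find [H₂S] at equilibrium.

[H₂S] = 0.0214 mol/L

(NH₄HS is a pure solid — omitted from Kc.)
At equilibrium, Kc = [NH₃]·[H₂S] = 1.77e-4.
(0.00828)·([H₂S]) = 1.77e-4
[H₂S] = 0.0214 mol/L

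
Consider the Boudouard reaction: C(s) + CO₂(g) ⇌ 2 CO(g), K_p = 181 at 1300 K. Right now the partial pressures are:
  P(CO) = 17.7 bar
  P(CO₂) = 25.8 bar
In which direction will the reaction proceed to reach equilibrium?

(C is a pure solid — omitted from Q_p.)
Q_p = P(CO)² / P(CO₂) = (17.7)² / (25.8) = 12.1
Q_p = 12.1 < K_p = 181, so the forward reaction proceeds.

in the forward direction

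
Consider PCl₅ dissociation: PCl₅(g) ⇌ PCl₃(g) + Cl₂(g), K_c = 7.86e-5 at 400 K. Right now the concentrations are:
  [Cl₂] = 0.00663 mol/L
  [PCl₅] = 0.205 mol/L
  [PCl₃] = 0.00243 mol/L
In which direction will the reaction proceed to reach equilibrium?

at equilibrium

Q_c = [PCl₃]·[Cl₂] / [PCl₅] = (0.00243)·(0.00663) / (0.205) = 7.86e-5
Q_c = 7.86e-5 = K_c, so the system is already at equilibrium.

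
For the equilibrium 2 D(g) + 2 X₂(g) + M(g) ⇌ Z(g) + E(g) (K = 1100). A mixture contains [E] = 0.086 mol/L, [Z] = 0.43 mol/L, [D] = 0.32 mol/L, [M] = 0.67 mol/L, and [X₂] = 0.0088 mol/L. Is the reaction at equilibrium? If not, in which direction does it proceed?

in the reverse direction

Q = [Z]·[E] / ([D]²·[X₂]²·[M]) = (0.43)·(0.086) / ((0.32)²·(0.0088)²·(0.67)) = 7000
Q = 7000 > K = 1100, so the reverse reaction proceeds.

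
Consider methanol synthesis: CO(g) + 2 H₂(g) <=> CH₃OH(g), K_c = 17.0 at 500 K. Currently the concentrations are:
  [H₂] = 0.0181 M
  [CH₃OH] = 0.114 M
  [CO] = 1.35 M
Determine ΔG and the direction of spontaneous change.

Q_c = [CH₃OH] / ([CO]·[H₂]²) = (0.114) / ((1.35)·(0.0181)²) = 258
ΔG = RT ln(Q_c/K_c) = (8.314 J mol⁻¹ K⁻¹)(500 K) × ln(258/17.0)
   = (4.157 kJ/mol)(2.720) = 11.3 kJ/mol
ΔG > 0, so the forward reaction is non-spontaneous (proceeds in reverse).

ΔG = 11.3 kJ/mol; the forward reaction is non-spontaneous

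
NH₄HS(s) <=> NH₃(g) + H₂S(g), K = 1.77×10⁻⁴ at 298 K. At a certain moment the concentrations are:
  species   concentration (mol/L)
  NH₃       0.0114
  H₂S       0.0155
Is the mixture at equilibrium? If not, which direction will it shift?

yes, at equilibrium

(NH₄HS is a pure solid — omitted from Q.)
Q = [NH₃]·[H₂S] = (0.0114)·(0.0155) = 1.77×10⁻⁴
Q = 1.77×10⁻⁴ = K; the system is at equilibrium.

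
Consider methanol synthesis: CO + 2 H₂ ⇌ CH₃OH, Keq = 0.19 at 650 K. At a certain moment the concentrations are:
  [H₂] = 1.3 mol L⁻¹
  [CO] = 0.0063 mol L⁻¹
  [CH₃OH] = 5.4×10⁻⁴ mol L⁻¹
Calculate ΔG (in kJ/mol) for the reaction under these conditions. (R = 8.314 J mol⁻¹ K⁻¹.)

Q = [CH₃OH] / ([CO]·[H₂]²) = (5.4×10⁻⁴) / ((0.0063)·(1.3)²) = 0.0507
ΔG = RT ln(Q/Keq) = (8.314 J mol⁻¹ K⁻¹)(650 K) × ln(0.0507/0.19)
   = (5.404 kJ/mol)(-1.321) = -7.14 kJ/mol
ΔG < 0, so the forward reaction is spontaneous (proceeds forward).

ΔG = -7.14 kJ/mol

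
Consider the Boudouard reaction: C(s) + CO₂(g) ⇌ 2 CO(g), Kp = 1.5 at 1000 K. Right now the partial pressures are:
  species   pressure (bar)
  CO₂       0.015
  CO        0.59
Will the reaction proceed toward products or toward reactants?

(C is a pure solid — omitted from Qp.)
Qp = P(CO)² / P(CO₂) = (0.59)² / (0.015) = 23
Qp = 23 > Kp = 1.5, so the reverse reaction proceeds.

to the left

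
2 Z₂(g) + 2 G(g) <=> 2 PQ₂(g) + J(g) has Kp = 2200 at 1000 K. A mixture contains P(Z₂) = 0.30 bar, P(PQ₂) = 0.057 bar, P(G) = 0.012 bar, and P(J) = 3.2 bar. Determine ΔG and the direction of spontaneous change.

ΔG = -8.39 kJ/mol; the forward reaction is spontaneous

Qp = P(PQ₂)²·P(J) / (P(Z₂)²·P(G)²) = (0.057)²·(3.2) / ((0.30)²·(0.012)²) = 802
ΔG = RT ln(Qp/Kp) = (8.314 J mol⁻¹ K⁻¹)(1000 K) × ln(802/2200)
   = (8.314 kJ/mol)(-1.009) = -8.39 kJ/mol
ΔG < 0, so the forward reaction is spontaneous (proceeds forward).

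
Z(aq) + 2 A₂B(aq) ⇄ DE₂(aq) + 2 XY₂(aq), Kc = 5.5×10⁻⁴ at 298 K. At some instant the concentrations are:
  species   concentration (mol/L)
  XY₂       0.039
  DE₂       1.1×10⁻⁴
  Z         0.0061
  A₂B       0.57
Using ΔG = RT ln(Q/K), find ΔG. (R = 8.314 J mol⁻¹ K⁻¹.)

Qc = [DE₂]·[XY₂]² / ([Z]·[A₂B]²) = (1.1×10⁻⁴)·(0.039)² / ((0.0061)·(0.57)²) = 8.44×10⁻⁵
ΔG = RT ln(Qc/Kc) = (8.314 J mol⁻¹ K⁻¹)(298 K) × ln(8.44×10⁻⁵/5.5×10⁻⁴)
   = (2.478 kJ/mol)(-1.874) = -4.64 kJ/mol
ΔG < 0, so the forward reaction is spontaneous (proceeds forward).

ΔG = -4.64 kJ/mol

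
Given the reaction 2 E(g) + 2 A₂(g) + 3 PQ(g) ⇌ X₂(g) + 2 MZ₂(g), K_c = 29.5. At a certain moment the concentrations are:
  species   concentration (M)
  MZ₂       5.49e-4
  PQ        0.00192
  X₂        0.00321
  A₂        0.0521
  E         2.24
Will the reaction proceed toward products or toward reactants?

Q_c = [X₂]·[MZ₂]² / ([E]²·[A₂]²·[PQ]³) = (0.00321)·(5.49e-4)² / ((2.24)²·(0.0521)²·(0.00192)³) = 10.0
Q_c = 10.0 < K_c = 29.5, so the forward reaction proceeds.

forward (toward products)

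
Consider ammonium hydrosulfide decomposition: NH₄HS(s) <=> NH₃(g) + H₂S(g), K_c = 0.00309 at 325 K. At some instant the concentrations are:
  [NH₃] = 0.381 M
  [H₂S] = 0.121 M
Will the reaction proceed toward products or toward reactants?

(NH₄HS is a pure solid — omitted from Q_c.)
Q_c = [NH₃]·[H₂S] = (0.381)·(0.121) = 0.0461
Q_c = 0.0461 > K_c = 0.00309, so the reverse reaction proceeds.

toward reactants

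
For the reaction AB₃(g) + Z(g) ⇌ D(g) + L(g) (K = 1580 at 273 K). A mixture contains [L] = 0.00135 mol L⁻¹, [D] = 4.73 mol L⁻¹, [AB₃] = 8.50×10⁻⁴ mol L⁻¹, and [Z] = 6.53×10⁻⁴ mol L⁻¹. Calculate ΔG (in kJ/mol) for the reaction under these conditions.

ΔG = 4.51 kJ/mol

Q = [D]·[L] / ([AB₃]·[Z]) = (4.73)·(0.00135) / ((8.50×10⁻⁴)·(6.53×10⁻⁴)) = 11500
ΔG = RT ln(Q/K) = (8.314 J mol⁻¹ K⁻¹)(273 K) × ln(11500/1580)
   = (2.270 kJ/mol)(1.985) = 4.51 kJ/mol
ΔG > 0, so the forward reaction is non-spontaneous (proceeds in reverse).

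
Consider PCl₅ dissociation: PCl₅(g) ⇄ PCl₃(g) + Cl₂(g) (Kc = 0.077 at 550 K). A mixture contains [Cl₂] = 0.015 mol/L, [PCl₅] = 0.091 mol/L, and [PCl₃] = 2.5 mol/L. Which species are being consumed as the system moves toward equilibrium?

PCl₃, Cl₂ (products)

Qc = [PCl₃]·[Cl₂] / [PCl₅] = (2.5)·(0.015) / (0.091) = 0.41
Qc = 0.41 > Kc = 0.077: net reverse reaction.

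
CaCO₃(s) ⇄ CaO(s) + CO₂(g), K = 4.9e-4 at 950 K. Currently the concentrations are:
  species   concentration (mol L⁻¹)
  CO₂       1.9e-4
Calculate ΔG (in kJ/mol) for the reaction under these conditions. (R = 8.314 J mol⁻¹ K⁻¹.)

(CaCO₃, CaO are pure solids — omitted from Q.)
Q = [CO₂] = 1.90e-4
ΔG = RT ln(Q/K) = (8.314 J mol⁻¹ K⁻¹)(950 K) × ln(1.90e-4/4.9e-4)
   = (7.898 kJ/mol)(-0.9474) = -7.48 kJ/mol
ΔG < 0, so the forward reaction is spontaneous (proceeds forward).

ΔG = -7.48 kJ/mol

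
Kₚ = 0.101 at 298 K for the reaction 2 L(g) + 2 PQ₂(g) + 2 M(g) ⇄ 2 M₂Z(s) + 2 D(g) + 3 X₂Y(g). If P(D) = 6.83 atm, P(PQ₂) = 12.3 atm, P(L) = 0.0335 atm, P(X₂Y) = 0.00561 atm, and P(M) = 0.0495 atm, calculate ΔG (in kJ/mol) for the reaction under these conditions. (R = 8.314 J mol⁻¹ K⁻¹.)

ΔG = -4.04 kJ/mol

(M₂Z is a pure solid — omitted from Qₚ.)
Qₚ = P(D)²·P(X₂Y)³ / (P(L)²·P(PQ₂)²·P(M)²) = (6.83)²·(0.00561)³ / ((0.0335)²·(12.3)²·(0.0495)²) = 0.0198
ΔG = RT ln(Qₚ/Kₚ) = (8.314 J mol⁻¹ K⁻¹)(298 K) × ln(0.0198/0.101)
   = (2.478 kJ/mol)(-1.629) = -4.04 kJ/mol
ΔG < 0, so the forward reaction is spontaneous (proceeds forward).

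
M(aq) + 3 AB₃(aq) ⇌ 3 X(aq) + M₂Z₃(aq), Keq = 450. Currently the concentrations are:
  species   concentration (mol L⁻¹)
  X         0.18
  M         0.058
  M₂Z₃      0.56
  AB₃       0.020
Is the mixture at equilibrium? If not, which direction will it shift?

Q = [X]³·[M₂Z₃] / ([M]·[AB₃]³) = (0.18)³·(0.56) / ((0.058)·(0.020)³) = 7000
Q = 7000 > Keq = 450: net reverse reaction.

no; Q > K, reaction proceeds in reverse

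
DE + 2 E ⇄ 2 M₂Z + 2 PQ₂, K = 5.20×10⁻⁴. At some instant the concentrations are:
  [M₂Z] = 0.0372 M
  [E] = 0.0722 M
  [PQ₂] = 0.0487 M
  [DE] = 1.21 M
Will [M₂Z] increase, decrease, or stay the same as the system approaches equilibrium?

stay the same

Q = [M₂Z]²·[PQ₂]² / ([DE]·[E]²) = (0.0372)²·(0.0487)² / ((1.21)·(0.0722)²) = 5.20×10⁻⁴
Q = 5.20×10⁻⁴ = K; the system is at equilibrium.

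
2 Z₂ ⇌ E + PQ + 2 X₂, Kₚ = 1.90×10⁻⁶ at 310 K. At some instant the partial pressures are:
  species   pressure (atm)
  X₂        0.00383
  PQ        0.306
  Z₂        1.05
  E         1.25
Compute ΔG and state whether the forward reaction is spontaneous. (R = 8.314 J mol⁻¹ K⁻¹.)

Qₚ = P(E)·P(PQ)·P(X₂)² / P(Z₂)² = (1.25)·(0.306)·(0.00383)² / (1.05)² = 5.09×10⁻⁶
ΔG = RT ln(Qₚ/Kₚ) = (8.314 J mol⁻¹ K⁻¹)(310 K) × ln(5.09×10⁻⁶/1.90×10⁻⁶)
   = (2.577 kJ/mol)(0.9854) = 2.54 kJ/mol
ΔG > 0, so the forward reaction is non-spontaneous (proceeds in reverse).

ΔG = 2.54 kJ/mol; the forward reaction is non-spontaneous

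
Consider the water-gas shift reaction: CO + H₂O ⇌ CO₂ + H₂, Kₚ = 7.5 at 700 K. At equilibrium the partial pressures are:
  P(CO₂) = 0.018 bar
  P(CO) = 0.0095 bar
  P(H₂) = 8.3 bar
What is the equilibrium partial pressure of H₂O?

At equilibrium, Kₚ = P(CO₂)·P(H₂) / (P(CO)·P(H₂O)) = 7.5.
(0.018)·(8.3) / ((0.0095)·(P(H₂O))) = 7.5
P(H₂O) = 2.10 = 2.1 bar

P(H₂O) = 2.1 bar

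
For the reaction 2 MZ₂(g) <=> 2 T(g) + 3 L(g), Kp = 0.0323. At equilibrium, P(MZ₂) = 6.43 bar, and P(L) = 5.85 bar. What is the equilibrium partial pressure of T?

At equilibrium, Kp = P(T)²·P(L)³ / P(MZ₂)² = 0.0323.
(P(T))²·(5.85)³ / (6.43)² = 0.0323
P(T)² = 0.00667 ⇒ P(T) = 0.0817 bar

P(T) = 0.0817 bar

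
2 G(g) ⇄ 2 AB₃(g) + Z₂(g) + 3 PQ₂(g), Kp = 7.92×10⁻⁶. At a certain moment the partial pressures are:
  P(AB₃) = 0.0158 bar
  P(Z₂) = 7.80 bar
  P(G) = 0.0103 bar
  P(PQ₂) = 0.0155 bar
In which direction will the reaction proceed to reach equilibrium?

Qp = P(AB₃)²·P(Z₂)·P(PQ₂)³ / P(G)² = (0.0158)²·(7.80)·(0.0155)³ / (0.0103)² = 6.83×10⁻⁵
Qp = 6.83×10⁻⁵ > Kp = 7.92×10⁻⁶, so the reverse reaction proceeds.

in the reverse direction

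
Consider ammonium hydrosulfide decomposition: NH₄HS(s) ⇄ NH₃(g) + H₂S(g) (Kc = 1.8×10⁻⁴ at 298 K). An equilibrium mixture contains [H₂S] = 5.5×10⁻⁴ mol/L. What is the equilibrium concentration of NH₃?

[NH₃] = 0.33 mol/L

(NH₄HS is a pure solid — omitted from Kc.)
At equilibrium, Kc = [NH₃]·[H₂S] = 1.8×10⁻⁴.
([NH₃])·(5.5×10⁻⁴) = 1.8×10⁻⁴
[NH₃] = 0.327 = 0.33 mol/L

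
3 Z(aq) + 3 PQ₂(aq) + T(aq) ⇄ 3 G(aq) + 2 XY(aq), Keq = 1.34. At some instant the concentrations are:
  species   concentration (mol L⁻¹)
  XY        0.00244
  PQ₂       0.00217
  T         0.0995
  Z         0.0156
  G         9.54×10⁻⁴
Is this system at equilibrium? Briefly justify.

yes, at equilibrium

Q = [G]³·[XY]² / ([Z]³·[PQ₂]³·[T]) = (9.54×10⁻⁴)³·(0.00244)² / ((0.0156)³·(0.00217)³·(0.0995)) = 1.34
Q = 1.34 = Keq; the system is at equilibrium.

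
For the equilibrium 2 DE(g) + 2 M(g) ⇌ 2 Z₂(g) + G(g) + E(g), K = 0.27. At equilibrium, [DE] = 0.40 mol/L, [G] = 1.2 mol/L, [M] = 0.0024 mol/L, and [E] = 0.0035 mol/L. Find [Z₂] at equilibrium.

At equilibrium, K = [Z₂]²·[G]·[E] / ([DE]²·[M]²) = 0.27.
([Z₂])²·(1.2)·(0.0035) / ((0.40)²·(0.0024)²) = 0.27
[Z₂]² = 5.92×10⁻⁵ ⇒ [Z₂] = 0.0077 mol/L

[Z₂] = 0.0077 mol/L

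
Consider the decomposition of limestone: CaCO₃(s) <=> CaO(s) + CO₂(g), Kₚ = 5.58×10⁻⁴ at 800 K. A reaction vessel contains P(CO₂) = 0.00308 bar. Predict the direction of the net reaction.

(CaCO₃, CaO are pure solids — omitted from Qₚ.)
Qₚ = P(CO₂) = 0.00308
Qₚ = 0.00308 > Kₚ = 5.58×10⁻⁴, so the reverse reaction proceeds.

to the left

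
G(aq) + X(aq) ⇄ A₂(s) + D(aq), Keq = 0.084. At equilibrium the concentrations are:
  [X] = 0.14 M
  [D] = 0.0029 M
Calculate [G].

[G] = 0.25 M

(A₂ is a pure solid — omitted from Keq.)
At equilibrium, Keq = [D] / ([G]·[X]) = 0.084.
(0.0029) / (([G])·(0.14)) = 0.084
[G] = 0.247 = 0.25 M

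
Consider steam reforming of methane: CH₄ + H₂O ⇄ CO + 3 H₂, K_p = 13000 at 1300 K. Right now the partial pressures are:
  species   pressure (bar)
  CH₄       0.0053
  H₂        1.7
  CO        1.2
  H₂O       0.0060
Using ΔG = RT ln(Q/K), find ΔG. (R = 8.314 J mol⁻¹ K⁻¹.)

ΔG = 28.7 kJ/mol

Q_p = P(CO)·P(H₂)³ / (P(CH₄)·P(H₂O)) = (1.2)·(1.7)³ / ((0.0053)·(0.0060)) = 1.85e5
ΔG = RT ln(Q_p/K_p) = (8.314 J mol⁻¹ K⁻¹)(1300 K) × ln(1.85e5/13000)
   = (10.81 kJ/mol)(2.655) = 28.7 kJ/mol
ΔG > 0, so the forward reaction is non-spontaneous (proceeds in reverse).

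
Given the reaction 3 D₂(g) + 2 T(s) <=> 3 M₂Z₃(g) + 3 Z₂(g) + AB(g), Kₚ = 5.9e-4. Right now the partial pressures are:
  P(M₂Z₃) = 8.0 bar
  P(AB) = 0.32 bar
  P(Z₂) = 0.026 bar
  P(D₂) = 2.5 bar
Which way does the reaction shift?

forward (toward products)

(T is a pure solid — omitted from Qₚ.)
Qₚ = P(M₂Z₃)³·P(Z₂)³·P(AB) / P(D₂)³ = (8.0)³·(0.026)³·(0.32) / (2.5)³ = 1.8e-4
Qₚ = 1.8e-4 < Kₚ = 5.9e-4, so the forward reaction proceeds.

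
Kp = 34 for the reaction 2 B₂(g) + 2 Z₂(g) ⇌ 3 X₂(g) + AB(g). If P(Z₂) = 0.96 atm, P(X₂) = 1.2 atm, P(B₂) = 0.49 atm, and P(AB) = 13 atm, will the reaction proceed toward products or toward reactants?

Qp = P(X₂)³·P(AB) / (P(B₂)²·P(Z₂)²) = (1.2)³·(13) / ((0.49)²·(0.96)²) = 100
Qp = 100 > Kp = 34, so the reverse reaction proceeds.

toward reactants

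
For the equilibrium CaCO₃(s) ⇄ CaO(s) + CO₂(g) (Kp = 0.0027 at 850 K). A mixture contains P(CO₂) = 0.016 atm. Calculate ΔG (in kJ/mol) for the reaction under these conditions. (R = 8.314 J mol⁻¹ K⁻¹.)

(CaCO₃, CaO are pure solids — omitted from Qp.)
Qp = P(CO₂) = 0.0160
ΔG = RT ln(Qp/Kp) = (8.314 J mol⁻¹ K⁻¹)(850 K) × ln(0.0160/0.0027)
   = (7.067 kJ/mol)(1.779) = 12.6 kJ/mol
ΔG > 0, so the forward reaction is non-spontaneous (proceeds in reverse).

ΔG = 12.6 kJ/mol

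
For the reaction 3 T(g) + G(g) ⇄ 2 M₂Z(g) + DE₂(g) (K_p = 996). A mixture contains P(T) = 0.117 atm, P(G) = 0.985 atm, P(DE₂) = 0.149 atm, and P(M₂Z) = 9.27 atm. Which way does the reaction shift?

reverse (toward reactants)

Q_p = P(M₂Z)²·P(DE₂) / (P(T)³·P(G)) = (9.27)²·(0.149) / ((0.117)³·(0.985)) = 8120
Q_p = 8120 > K_p = 996, so the reverse reaction proceeds.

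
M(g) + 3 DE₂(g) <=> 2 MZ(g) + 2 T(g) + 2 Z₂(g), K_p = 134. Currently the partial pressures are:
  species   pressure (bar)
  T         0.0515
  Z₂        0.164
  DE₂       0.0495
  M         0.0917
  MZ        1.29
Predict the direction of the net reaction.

to the right

Q_p = P(MZ)²·P(T)²·P(Z₂)² / (P(M)·P(DE₂)³) = (1.29)²·(0.0515)²·(0.164)² / ((0.0917)·(0.0495)³) = 10.7
Q_p = 10.7 < K_p = 134, so the forward reaction proceeds.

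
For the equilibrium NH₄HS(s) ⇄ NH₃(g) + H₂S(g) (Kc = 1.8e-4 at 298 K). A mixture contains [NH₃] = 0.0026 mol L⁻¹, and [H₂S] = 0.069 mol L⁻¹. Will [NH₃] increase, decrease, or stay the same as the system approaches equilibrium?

stay the same

(NH₄HS is a pure solid — omitted from Qc.)
Qc = [NH₃]·[H₂S] = (0.0026)·(0.069) = 1.8e-4
Qc = 1.8e-4 = Kc; the system is at equilibrium.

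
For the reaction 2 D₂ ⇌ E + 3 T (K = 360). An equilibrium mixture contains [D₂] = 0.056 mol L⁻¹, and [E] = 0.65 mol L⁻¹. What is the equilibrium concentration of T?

At equilibrium, K = [E]·[T]³ / [D₂]² = 360.
(0.65)·([T])³ / (0.056)² = 360
[T]³ = 1.74 ⇒ [T] = 1.2 mol L⁻¹

[T] = 1.2 mol L⁻¹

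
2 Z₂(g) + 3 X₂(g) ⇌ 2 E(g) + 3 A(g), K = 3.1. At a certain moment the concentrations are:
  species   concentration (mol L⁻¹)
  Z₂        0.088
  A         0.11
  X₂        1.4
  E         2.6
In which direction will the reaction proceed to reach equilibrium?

Q = [E]²·[A]³ / ([Z₂]²·[X₂]³) = (2.6)²·(0.11)³ / ((0.088)²·(1.4)³) = 0.42
Q = 0.42 < K = 3.1, so the forward reaction proceeds.

to the right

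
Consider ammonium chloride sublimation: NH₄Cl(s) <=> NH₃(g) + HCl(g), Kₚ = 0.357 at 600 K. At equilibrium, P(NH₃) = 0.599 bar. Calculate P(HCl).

P(HCl) = 0.596 bar

(NH₄Cl is a pure solid — omitted from Kₚ.)
At equilibrium, Kₚ = P(NH₃)·P(HCl) = 0.357.
(0.599)·(P(HCl)) = 0.357
P(HCl) = 0.596 bar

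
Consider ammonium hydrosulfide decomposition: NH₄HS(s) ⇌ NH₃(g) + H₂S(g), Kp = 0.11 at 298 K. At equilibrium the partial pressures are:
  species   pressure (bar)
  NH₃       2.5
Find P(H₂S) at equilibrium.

P(H₂S) = 0.044 bar

(NH₄HS is a pure solid — omitted from Kp.)
At equilibrium, Kp = P(NH₃)·P(H₂S) = 0.11.
(2.5)·(P(H₂S)) = 0.11
P(H₂S) = 0.0440 = 0.044 bar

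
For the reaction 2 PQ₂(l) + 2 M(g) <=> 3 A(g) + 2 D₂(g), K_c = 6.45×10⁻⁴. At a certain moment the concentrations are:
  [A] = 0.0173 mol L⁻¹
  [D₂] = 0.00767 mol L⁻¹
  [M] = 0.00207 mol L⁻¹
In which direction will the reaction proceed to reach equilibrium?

to the right

(PQ₂ is a pure liquid — omitted from Q_c.)
Q_c = [A]³·[D₂]² / [M]² = (0.0173)³·(0.00767)² / (0.00207)² = 7.11×10⁻⁵
Q_c = 7.11×10⁻⁵ < K_c = 6.45×10⁻⁴, so the forward reaction proceeds.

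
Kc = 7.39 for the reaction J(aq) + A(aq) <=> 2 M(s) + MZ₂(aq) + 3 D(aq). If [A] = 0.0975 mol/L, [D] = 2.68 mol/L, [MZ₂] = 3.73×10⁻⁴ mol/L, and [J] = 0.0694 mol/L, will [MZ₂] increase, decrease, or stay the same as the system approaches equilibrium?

(M is a pure solid — omitted from Qc.)
Qc = [MZ₂]·[D]³ / ([J]·[A]) = (3.73×10⁻⁴)·(2.68)³ / ((0.0694)·(0.0975)) = 1.06
Qc = 1.06 < Kc = 7.39: net forward reaction.
MZ₂ is a product, so it increases.

increase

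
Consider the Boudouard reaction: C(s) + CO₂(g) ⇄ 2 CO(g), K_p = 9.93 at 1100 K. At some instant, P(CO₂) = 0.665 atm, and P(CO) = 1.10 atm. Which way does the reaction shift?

(C is a pure solid — omitted from Q_p.)
Q_p = P(CO)² / P(CO₂) = (1.10)² / (0.665) = 1.82
Q_p = 1.82 < K_p = 9.93, so the forward reaction proceeds.

forward (toward products)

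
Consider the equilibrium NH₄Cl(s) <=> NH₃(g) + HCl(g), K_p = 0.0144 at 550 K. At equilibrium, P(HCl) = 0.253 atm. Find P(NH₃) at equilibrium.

(NH₄Cl is a pure solid — omitted from K_p.)
At equilibrium, K_p = P(NH₃)·P(HCl) = 0.0144.
(P(NH₃))·(0.253) = 0.0144
P(NH₃) = 0.0569 atm

P(NH₃) = 0.0569 atm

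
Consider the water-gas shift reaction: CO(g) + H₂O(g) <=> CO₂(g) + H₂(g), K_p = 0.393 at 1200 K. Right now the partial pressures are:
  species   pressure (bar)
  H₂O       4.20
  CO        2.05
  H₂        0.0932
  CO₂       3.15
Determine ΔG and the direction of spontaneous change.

Q_p = P(CO₂)·P(H₂) / (P(CO)·P(H₂O)) = (3.15)·(0.0932) / ((2.05)·(4.20)) = 0.0341
ΔG = RT ln(Q_p/K_p) = (8.314 J mol⁻¹ K⁻¹)(1200 K) × ln(0.0341/0.393)
   = (9.977 kJ/mol)(-2.445) = -24.4 kJ/mol
ΔG < 0, so the forward reaction is spontaneous (proceeds forward).

ΔG = -24.4 kJ/mol; the forward reaction is spontaneous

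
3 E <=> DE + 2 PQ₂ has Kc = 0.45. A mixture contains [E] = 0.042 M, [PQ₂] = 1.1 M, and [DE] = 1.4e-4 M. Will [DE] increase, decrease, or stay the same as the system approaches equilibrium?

Qc = [DE]·[PQ₂]² / [E]³ = (1.4e-4)·(1.1)² / (0.042)³ = 2.3
Qc = 2.3 > Kc = 0.45: net reverse reaction.
DE is a product, so it decreases.

decrease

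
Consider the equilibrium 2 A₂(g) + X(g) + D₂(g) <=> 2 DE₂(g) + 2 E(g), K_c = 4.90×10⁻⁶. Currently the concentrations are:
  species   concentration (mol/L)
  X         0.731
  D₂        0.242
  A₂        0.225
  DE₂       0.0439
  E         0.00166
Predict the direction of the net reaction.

to the right

Q_c = [DE₂]²·[E]² / ([A₂]²·[X]·[D₂]) = (0.0439)²·(0.00166)² / ((0.225)²·(0.731)·(0.242)) = 5.93×10⁻⁷
Q_c = 5.93×10⁻⁷ < K_c = 4.90×10⁻⁶, so the forward reaction proceeds.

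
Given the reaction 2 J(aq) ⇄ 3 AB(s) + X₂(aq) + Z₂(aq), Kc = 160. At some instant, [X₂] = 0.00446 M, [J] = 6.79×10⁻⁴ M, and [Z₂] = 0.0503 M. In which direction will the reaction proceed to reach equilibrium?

(AB is a pure solid — omitted from Qc.)
Qc = [X₂]·[Z₂] / [J]² = (0.00446)·(0.0503) / (6.79×10⁻⁴)² = 487
Qc = 487 > Kc = 160, so the reverse reaction proceeds.

to the left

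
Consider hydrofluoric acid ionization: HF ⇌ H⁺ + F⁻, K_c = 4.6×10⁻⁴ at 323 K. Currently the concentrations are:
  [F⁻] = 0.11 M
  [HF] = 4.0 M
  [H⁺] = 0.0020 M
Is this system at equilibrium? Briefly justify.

no; Q < K, reaction proceeds forward

Q_c = [H⁺]·[F⁻] / [HF] = (0.0020)·(0.11) / (4.0) = 5.5×10⁻⁵
Q_c = 5.5×10⁻⁵ < K_c = 4.6×10⁻⁴: net forward reaction.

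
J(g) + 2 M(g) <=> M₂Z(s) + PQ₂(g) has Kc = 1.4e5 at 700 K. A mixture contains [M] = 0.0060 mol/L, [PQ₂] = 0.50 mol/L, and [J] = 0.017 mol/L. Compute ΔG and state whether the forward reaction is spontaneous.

ΔG = 10.3 kJ/mol; the forward reaction is non-spontaneous

(M₂Z is a pure solid — omitted from Qc.)
Qc = [PQ₂] / ([J]·[M]²) = (0.50) / ((0.017)·(0.0060)²) = 8.17e5
ΔG = RT ln(Qc/Kc) = (8.314 J mol⁻¹ K⁻¹)(700 K) × ln(8.17e5/1.4e5)
   = (5.820 kJ/mol)(1.764) = 10.3 kJ/mol
ΔG > 0, so the forward reaction is non-spontaneous (proceeds in reverse).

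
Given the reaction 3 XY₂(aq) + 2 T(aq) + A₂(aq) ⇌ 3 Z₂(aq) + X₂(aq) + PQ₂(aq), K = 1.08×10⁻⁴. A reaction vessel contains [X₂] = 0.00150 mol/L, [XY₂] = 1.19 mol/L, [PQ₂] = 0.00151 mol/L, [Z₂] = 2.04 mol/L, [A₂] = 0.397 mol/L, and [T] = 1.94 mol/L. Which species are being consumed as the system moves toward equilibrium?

XY₂, T, A₂ (reactants)

Q = [Z₂]³·[X₂]·[PQ₂] / ([XY₂]³·[T]²·[A₂]) = (2.04)³·(0.00150)·(0.00151) / ((1.19)³·(1.94)²·(0.397)) = 7.64×10⁻⁶
Q = 7.64×10⁻⁶ < K = 1.08×10⁻⁴: net forward reaction.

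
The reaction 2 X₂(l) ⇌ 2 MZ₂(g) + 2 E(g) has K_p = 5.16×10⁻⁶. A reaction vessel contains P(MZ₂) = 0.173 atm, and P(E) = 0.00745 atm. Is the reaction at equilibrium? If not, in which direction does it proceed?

(X₂ is a pure liquid — omitted from Q_p.)
Q_p = P(MZ₂)²·P(E)² = (0.173)²·(0.00745)² = 1.66×10⁻⁶
Q_p = 1.66×10⁻⁶ < K_p = 5.16×10⁻⁶, so the forward reaction proceeds.

to the right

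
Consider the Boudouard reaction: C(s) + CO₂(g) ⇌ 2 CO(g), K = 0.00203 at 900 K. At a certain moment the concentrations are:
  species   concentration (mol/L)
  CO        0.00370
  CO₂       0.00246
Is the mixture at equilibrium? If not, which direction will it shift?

(C is a pure solid — omitted from Q.)
Q = [CO]² / [CO₂] = (0.00370)² / (0.00246) = 0.00557
Q = 0.00557 > K = 0.00203: net reverse reaction.

no; Q > K, reaction proceeds in reverse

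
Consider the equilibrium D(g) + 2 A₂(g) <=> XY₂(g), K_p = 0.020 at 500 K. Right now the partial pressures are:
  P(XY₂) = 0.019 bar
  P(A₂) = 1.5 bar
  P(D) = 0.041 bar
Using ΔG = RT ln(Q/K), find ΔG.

ΔG = 9.69 kJ/mol

Q_p = P(XY₂) / (P(D)·P(A₂)²) = (0.019) / ((0.041)·(1.5)²) = 0.206
ΔG = RT ln(Q_p/K_p) = (8.314 J mol⁻¹ K⁻¹)(500 K) × ln(0.206/0.020)
   = (4.157 kJ/mol)(2.332) = 9.69 kJ/mol
ΔG > 0, so the forward reaction is non-spontaneous (proceeds in reverse).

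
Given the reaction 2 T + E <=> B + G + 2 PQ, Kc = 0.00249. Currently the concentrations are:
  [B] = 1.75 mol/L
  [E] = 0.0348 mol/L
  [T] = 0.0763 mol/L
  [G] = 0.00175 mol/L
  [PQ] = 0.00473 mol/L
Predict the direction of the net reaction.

toward products

Qc = [B]·[G]·[PQ]² / ([T]²·[E]) = (1.75)·(0.00175)·(0.00473)² / ((0.0763)²·(0.0348)) = 3.38e-4
Qc = 3.38e-4 < Kc = 0.00249, so the forward reaction proceeds.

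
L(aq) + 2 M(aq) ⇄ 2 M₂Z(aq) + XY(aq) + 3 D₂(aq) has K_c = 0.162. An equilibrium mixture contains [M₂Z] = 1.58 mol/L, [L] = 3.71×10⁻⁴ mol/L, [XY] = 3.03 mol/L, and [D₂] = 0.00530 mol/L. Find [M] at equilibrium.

At equilibrium, K_c = [M₂Z]²·[XY]·[D₂]³ / ([L]·[M]²) = 0.162.
(1.58)²·(3.03)·(0.00530)³ / ((3.71×10⁻⁴)·([M])²) = 0.162
[M]² = 0.0187 ⇒ [M] = 0.137 mol/L

[M] = 0.137 mol/L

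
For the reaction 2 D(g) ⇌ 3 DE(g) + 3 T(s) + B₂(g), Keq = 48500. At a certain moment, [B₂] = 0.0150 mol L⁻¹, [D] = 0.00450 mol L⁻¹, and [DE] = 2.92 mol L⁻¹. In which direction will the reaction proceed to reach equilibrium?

to the right

(T is a pure solid — omitted from Q.)
Q = [DE]³·[B₂] / [D]² = (2.92)³·(0.0150) / (0.00450)² = 18400
Q = 18400 < Keq = 48500, so the forward reaction proceeds.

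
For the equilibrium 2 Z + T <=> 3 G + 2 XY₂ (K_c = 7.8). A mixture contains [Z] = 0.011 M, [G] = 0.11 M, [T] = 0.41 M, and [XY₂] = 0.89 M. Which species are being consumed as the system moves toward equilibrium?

G, XY₂ (products)

Q_c = [G]³·[XY₂]² / ([Z]²·[T]) = (0.11)³·(0.89)² / ((0.011)²·(0.41)) = 21
Q_c = 21 > K_c = 7.8: net reverse reaction.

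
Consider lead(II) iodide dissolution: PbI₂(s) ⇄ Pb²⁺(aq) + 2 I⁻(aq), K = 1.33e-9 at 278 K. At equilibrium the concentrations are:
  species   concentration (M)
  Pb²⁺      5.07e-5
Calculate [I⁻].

(PbI₂ is a pure solid — omitted from K.)
At equilibrium, K = [Pb²⁺]·[I⁻]² = 1.33e-9.
(5.07e-5)·([I⁻])² = 1.33e-9
[I⁻]² = 2.62e-5 ⇒ [I⁻] = 0.00512 M

[I⁻] = 0.00512 M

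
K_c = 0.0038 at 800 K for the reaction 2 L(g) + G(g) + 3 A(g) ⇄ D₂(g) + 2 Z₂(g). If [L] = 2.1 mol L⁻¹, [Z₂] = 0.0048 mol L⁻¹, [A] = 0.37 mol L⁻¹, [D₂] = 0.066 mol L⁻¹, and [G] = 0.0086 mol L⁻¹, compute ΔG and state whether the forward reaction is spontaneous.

Q_c = [D₂]·[Z₂]² / ([L]²·[G]·[A]³) = (0.066)·(0.0048)² / ((2.1)²·(0.0086)·(0.37)³) = 7.92×10⁻⁴
ΔG = RT ln(Q_c/K_c) = (8.314 J mol⁻¹ K⁻¹)(800 K) × ln(7.92×10⁻⁴/0.0038)
   = (6.651 kJ/mol)(-1.568) = -10.4 kJ/mol
ΔG < 0, so the forward reaction is spontaneous (proceeds forward).

ΔG = -10.4 kJ/mol; the forward reaction is spontaneous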